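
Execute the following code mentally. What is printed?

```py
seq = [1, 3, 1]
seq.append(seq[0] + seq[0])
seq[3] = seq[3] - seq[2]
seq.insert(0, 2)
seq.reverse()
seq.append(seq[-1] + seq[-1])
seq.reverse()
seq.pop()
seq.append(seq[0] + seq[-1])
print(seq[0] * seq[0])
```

16

append seq[0]+seq[0] = 1+1 = 2 → [1, 3, 1, 2]
seq[3] = seq[3]-seq[2] = 2-1 = 1 → [1, 3, 1, 1]
insert 2 at 0 → [2, 1, 3, 1, 1]
reverse → [1, 1, 3, 1, 2]
append seq[-1]+seq[-1] = 2+2 = 4 → [1, 1, 3, 1, 2, 4]
reverse → [4, 2, 1, 3, 1, 1]
pop() removes 1 → [4, 2, 1, 3, 1]
append seq[0]+seq[-1] = 4+1 = 5 → [4, 2, 1, 3, 1, 5]
seq[0]*seq[0] = 4*4 = 16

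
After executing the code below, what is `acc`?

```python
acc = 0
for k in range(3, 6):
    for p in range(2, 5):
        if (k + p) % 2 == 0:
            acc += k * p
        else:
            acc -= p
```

33

k=3,p=2: odd sum, acc = 0-2 = -2
k=3,p=3: even sum, acc = (-2)+9 = 7
k=3,p=4: odd sum, acc = 7-4 = 3
k=4,p=2: even sum, acc = 3+8 = 11
k=4,p=3: odd sum, acc = 11-3 = 8
k=4,p=4: even sum, acc = 8+16 = 24
k=5,p=2: odd sum, acc = 24-2 = 22
k=5,p=3: even sum, acc = 22+15 = 37
k=5,p=4: odd sum, acc = 37-4 = 33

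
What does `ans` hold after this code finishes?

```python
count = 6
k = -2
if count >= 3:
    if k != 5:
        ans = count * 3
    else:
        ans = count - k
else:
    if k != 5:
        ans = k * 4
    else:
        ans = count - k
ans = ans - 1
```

count=6, k=-2
count >= 3 is True; k != 5 is True
→ ans = count * 3 = 18
ans = 18-1 = 17

17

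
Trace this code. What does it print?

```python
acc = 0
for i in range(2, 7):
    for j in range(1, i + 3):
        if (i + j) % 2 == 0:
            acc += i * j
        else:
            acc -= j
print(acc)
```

i=2,j=1: odd sum, acc = 0-1 = -1
i=2,j=2: even sum, acc = (-1)+4 = 3
i=2,j=3: odd sum, acc = 3-3 = 0
i=2,j=4: even sum, acc = 0+8 = 8
i=3,j=1: even sum, acc = 8+3 = 11
i=3,j=2: odd sum, acc = 11-2 = 9
i=3,j=3: even sum, acc = 9+9 = 18
i=3,j=4: odd sum, acc = 18-4 = 14
i=3,j=5: even sum, acc = 14+15 = 29
i=4,j=1: odd sum, acc = 29-1 = 28
i=4,j=2: even sum, acc = 28+8 = 36
i=4,j=3: odd sum, acc = 36-3 = 33
i=4,j=4: even sum, acc = 33+16 = 49
i=4,j=5: odd sum, acc = 49-5 = 44
i=4,j=6: even sum, acc = 44+24 = 68
i=5,j=1: even sum, acc = 68+5 = 73
i=5,j=2: odd sum, acc = 73-2 = 71
i=5,j=3: even sum, acc = 71+15 = 86
i=5,j=4: odd sum, acc = 86-4 = 82
i=5,j=5: even sum, acc = 82+25 = 107
i=5,j=6: odd sum, acc = 107-6 = 101
i=5,j=7: even sum, acc = 101+35 = 136
i=6,j=1: odd sum, acc = 136-1 = 135
i=6,j=2: even sum, acc = 135+12 = 147
i=6,j=3: odd sum, acc = 147-3 = 144
i=6,j=4: even sum, acc = 144+24 = 168
i=6,j=5: odd sum, acc = 168-5 = 163
i=6,j=6: even sum, acc = 163+36 = 199
i=6,j=7: odd sum, acc = 199-7 = 192
i=6,j=8: even sum, acc = 192+48 = 240

240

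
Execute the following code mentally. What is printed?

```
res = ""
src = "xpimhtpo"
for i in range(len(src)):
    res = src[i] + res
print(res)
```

i=0: prepend 'x' → 'x'
i=1: prepend 'p' → 'px'
i=2: prepend 'i' → 'ipx'
i=3: prepend 'm' → 'mipx'
i=4: prepend 'h' → 'hmipx'
i=5: prepend 't' → 'thmipx'
i=6: prepend 'p' → 'pthmipx'
i=7: prepend 'o' → 'opthmipx'

opthmipx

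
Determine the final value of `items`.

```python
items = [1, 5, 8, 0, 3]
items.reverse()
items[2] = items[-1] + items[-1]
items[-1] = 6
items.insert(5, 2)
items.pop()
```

reverse → [3, 0, 8, 5, 1]
items[2] = items[-1]+items[-1] = 1+1 = 2 → [3, 0, 2, 5, 1]
items[-1] = 6 → [3, 0, 2, 5, 6]
insert 2 at 5 → [3, 0, 2, 5, 6, 2]
pop() removes 2 → [3, 0, 2, 5, 6]

[3, 0, 2, 5, 6]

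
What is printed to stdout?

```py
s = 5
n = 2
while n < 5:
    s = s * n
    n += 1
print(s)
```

120

n=2: s = 5*2 = 10
n=3: s = 10*3 = 30
n=4: s = 30*4 = 120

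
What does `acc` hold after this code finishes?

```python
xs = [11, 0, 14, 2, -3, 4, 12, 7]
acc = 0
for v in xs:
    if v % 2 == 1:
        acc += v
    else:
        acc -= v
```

-17

v=11: odd, acc = 0+11 = 11
v=0: not odd, acc = 11-0 = 11
v=14: not odd, acc = 11-14 = -3
v=2: not odd, acc = (-3)-2 = -5
v=-3: odd, acc = (-5)+(-3) = -8
v=4: not odd, acc = (-8)-4 = -12
v=12: not odd, acc = (-12)-12 = -24
v=7: odd, acc = (-24)+7 = -17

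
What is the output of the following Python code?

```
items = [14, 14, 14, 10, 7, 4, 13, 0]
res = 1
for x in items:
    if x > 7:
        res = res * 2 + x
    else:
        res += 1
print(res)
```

x=14: >7, res = 1*2+14 = 16
x=14: >7, res = 16*2+14 = 46
x=14: >7, res = 46*2+14 = 106
x=10: >7, res = 106*2+10 = 222
x=7: not >7, res = 222+1 = 223
x=4: not >7, res = 223+1 = 224
x=13: >7, res = 224*2+13 = 461
x=0: not >7, res = 461+1 = 462

462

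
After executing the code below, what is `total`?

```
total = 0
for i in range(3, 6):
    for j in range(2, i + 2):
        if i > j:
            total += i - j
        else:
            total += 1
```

16

i=3,j=2: 3>2, total = 0+1 = 1
i=3,j=3: not 3>3, total = 1+1 = 2
i=3,j=4: not 3>4, total = 2+1 = 3
i=4,j=2: 4>2, total = 3+2 = 5
i=4,j=3: 4>3, total = 5+1 = 6
i=4,j=4: not 4>4, total = 6+1 = 7
i=4,j=5: not 4>5, total = 7+1 = 8
i=5,j=2: 5>2, total = 8+3 = 11
i=5,j=3: 5>3, total = 11+2 = 13
i=5,j=4: 5>4, total = 13+1 = 14
i=5,j=5: not 5>5, total = 14+1 = 15
i=5,j=6: not 5>6, total = 15+1 = 16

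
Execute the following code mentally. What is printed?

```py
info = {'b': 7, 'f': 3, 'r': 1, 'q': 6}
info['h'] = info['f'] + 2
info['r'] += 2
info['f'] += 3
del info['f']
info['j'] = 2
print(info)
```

info['h'] = info['f']+2 = 5 → {'b': 7, 'f': 3, 'r': 1, 'q': 6, 'h': 5}
info['r'] = 1+2 = 3 → {'b': 7, 'f': 3, 'r': 3, 'q': 6, 'h': 5}
info['f'] = 3+3 = 6 → {'b': 7, 'f': 6, 'r': 3, 'q': 6, 'h': 5}
del 'f' → {'b': 7, 'r': 3, 'q': 6, 'h': 5}
info['j'] = 2 → {'b': 7, 'r': 3, 'q': 6, 'h': 5, 'j': 2}

{'b': 7, 'r': 3, 'q': 6, 'h': 5, 'j': 2}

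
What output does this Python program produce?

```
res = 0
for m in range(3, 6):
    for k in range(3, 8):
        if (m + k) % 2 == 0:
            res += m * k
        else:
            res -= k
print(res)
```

m=3,k=3: even sum, res = 0+9 = 9
m=3,k=4: odd sum, res = 9-4 = 5
m=3,k=5: even sum, res = 5+15 = 20
m=3,k=6: odd sum, res = 20-6 = 14
m=3,k=7: even sum, res = 14+21 = 35
m=4,k=3: odd sum, res = 35-3 = 32
m=4,k=4: even sum, res = 32+16 = 48
m=4,k=5: odd sum, res = 48-5 = 43
m=4,k=6: even sum, res = 43+24 = 67
m=4,k=7: odd sum, res = 67-7 = 60
m=5,k=3: even sum, res = 60+15 = 75
m=5,k=4: odd sum, res = 75-4 = 71
m=5,k=5: even sum, res = 71+25 = 96
m=5,k=6: odd sum, res = 96-6 = 90
m=5,k=7: even sum, res = 90+35 = 125

125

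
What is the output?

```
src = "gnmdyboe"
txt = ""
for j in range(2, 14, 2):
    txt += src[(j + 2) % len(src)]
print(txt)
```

yogmyo

j=2: add src[4]='y' → 'y'
j=4: add src[6]='o' → 'yo'
j=6: add src[0]='g' → 'yog'
j=8: add src[2]='m' → 'yogm'
j=10: add src[4]='y' → 'yogmy'
j=12: add src[6]='o' → 'yogmyo'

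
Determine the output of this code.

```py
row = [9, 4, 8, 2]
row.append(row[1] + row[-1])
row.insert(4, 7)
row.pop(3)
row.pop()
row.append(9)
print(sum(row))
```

append row[1]+row[-1] = 4+2 = 6 → [9, 4, 8, 2, 6]
insert 7 at 4 → [9, 4, 8, 2, 7, 6]
pop(3) removes 2 → [9, 4, 8, 7, 6]
pop() removes 6 → [9, 4, 8, 7]
append 9 → [9, 4, 8, 7, 9]
sum = 37

37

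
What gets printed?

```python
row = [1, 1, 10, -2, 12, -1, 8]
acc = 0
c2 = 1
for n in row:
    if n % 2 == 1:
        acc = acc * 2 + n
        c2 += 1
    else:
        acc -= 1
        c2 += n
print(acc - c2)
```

-34

n=1: odd, acc = 0*2+1 = 1; c2=2
n=1: odd, acc = 1*2+1 = 3; c2=3
n=10: not odd, acc = 3-1 = 2; c2=13
n=-2: not odd, acc = 2-1 = 1; c2=11
n=12: not odd, acc = 1-1 = 0; c2=23
n=-1: odd, acc = 0*2+(-1) = -1; c2=24
n=8: not odd, acc = (-1)-1 = -2; c2=32
acc-c2 = (-2)-32 = -34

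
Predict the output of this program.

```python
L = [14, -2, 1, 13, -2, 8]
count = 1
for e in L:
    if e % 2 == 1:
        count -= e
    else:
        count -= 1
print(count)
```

-17

e=14: not odd, count = 1-1 = 0
e=-2: not odd, count = 0-1 = -1
e=1: odd, count = (-1)-1 = -2
e=13: odd, count = (-2)-13 = -15
e=-2: not odd, count = (-15)-1 = -16
e=8: not odd, count = (-16)-1 = -17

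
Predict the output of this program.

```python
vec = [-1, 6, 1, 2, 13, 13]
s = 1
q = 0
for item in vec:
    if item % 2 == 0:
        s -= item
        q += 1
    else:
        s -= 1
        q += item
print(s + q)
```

17

item=-1: not even, s = 1-1 = 0; q=-1
item=6: even, s = 0-6 = -6; q=0
item=1: not even, s = (-6)-1 = -7; q=1
item=2: even, s = (-7)-2 = -9; q=2
item=13: not even, s = (-9)-1 = -10; q=15
item=13: not even, s = (-10)-1 = -11; q=28
s+q = (-11)+28 = 17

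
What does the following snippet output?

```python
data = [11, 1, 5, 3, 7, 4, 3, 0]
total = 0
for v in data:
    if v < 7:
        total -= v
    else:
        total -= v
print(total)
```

v=11: not <7, total = 0-11 = -11
v=1: <7, total = (-11)-1 = -12
v=5: <7, total = (-12)-5 = -17
v=3: <7, total = (-17)-3 = -20
v=7: not <7, total = (-20)-7 = -27
v=4: <7, total = (-27)-4 = -31
v=3: <7, total = (-31)-3 = -34
v=0: <7, total = (-34)-0 = -34

-34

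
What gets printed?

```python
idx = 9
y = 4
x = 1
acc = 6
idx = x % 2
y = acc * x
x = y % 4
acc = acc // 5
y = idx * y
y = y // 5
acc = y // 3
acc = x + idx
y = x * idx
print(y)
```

idx = 1%2 = 1
y = 6*1 = 6
x = 6%4 = 2
acc = 6//5 = 1
y = 1*6 = 6
y = 6//5 = 1
acc = 1//3 = 0
acc = 2+1 = 3
y = 2*1 = 2

2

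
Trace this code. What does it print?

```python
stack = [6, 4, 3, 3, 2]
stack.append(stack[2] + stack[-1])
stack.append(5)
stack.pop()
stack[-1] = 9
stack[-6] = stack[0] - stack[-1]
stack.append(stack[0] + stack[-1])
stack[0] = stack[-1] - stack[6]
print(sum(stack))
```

append stack[2]+stack[-1] = 3+2 = 5 → [6, 4, 3, 3, 2, 5]
append 5 → [6, 4, 3, 3, 2, 5, 5]
pop() removes 5 → [6, 4, 3, 3, 2, 5]
stack[-1] = 9 → [6, 4, 3, 3, 2, 9]
stack[-6] = stack[0]-stack[-1] = 6-9 = -3 → [-3, 4, 3, 3, 2, 9]
append stack[0]+stack[-1] = (-3)+9 = 6 → [-3, 4, 3, 3, 2, 9, 6]
stack[0] = stack[-1]-stack[6] = 6-6 = 0 → [0, 4, 3, 3, 2, 9, 6]
sum = 27

27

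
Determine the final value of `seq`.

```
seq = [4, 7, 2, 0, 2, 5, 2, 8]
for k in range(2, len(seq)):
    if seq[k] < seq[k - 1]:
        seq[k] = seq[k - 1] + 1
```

k=2: 2<7, seq[2] = 7+1 = 8 → [4, 7, 8, 0, 2, 5, 2, 8]
k=3: 0<8, seq[3] = 8+1 = 9 → [4, 7, 8, 9, 2, 5, 2, 8]
k=4: 2<9, seq[4] = 9+1 = 10 → [4, 7, 8, 9, 10, 5, 2, 8]
k=5: 5<10, seq[5] = 10+1 = 11 → [4, 7, 8, 9, 10, 11, 2, 8]
k=6: 2<11, seq[6] = 11+1 = 12 → [4, 7, 8, 9, 10, 11, 12, 8]
k=7: 8<12, seq[7] = 12+1 = 13 → [4, 7, 8, 9, 10, 11, 12, 13]

[4, 7, 8, 9, 10, 11, 12, 13]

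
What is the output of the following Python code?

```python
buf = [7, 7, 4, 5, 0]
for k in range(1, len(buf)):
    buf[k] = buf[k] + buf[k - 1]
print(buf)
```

[7, 14, 18, 23, 23]

k=1: buf[1] = 7+7 = 14 → [7, 14, 4, 5, 0]
k=2: buf[2] = 4+14 = 18 → [7, 14, 18, 5, 0]
k=3: buf[3] = 5+18 = 23 → [7, 14, 18, 23, 0]
k=4: buf[4] = 0+23 = 23 → [7, 14, 18, 23, 23]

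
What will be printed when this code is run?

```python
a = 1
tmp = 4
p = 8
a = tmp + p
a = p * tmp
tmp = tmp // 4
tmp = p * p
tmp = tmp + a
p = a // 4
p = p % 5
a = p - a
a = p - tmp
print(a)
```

-93

a = 4+8 = 12
a = 8*4 = 32
tmp = 4//4 = 1
tmp = 8*8 = 64
tmp = 64+32 = 96
p = 32//4 = 8
p = 8%5 = 3
a = 3-32 = -29
a = 3-96 = -93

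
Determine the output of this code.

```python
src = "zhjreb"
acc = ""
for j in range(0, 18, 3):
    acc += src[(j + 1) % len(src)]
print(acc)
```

hehehe

j=0: add src[1]='h' → 'h'
j=3: add src[4]='e' → 'he'
j=6: add src[1]='h' → 'heh'
j=9: add src[4]='e' → 'hehe'
j=12: add src[1]='h' → 'heheh'
j=15: add src[4]='e' → 'hehehe'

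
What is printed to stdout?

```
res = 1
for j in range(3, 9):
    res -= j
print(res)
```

j=3: res = 1-3 = -2
j=4: res = (-2)-4 = -6
j=5: res = (-6)-5 = -11
j=6: res = (-11)-6 = -17
j=7: res = (-17)-7 = -24
j=8: res = (-24)-8 = -32

-32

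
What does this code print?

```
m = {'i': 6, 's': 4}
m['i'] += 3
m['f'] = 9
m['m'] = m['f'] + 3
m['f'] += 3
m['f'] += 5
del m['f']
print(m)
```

{'i': 9, 's': 4, 'm': 12}

m['i'] = 6+3 = 9 → {'i': 9, 's': 4}
m['f'] = 9 → {'i': 9, 's': 4, 'f': 9}
m['m'] = m['f']+3 = 12 → {'i': 9, 's': 4, 'f': 9, 'm': 12}
m['f'] = 9+3 = 12 → {'i': 9, 's': 4, 'f': 12, 'm': 12}
m['f'] = 12+5 = 17 → {'i': 9, 's': 4, 'f': 17, 'm': 12}
del 'f' → {'i': 9, 's': 4, 'm': 12}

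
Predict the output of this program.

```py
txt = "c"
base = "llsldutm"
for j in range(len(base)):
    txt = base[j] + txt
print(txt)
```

j=0: prepend 'l' → 'lc'
j=1: prepend 'l' → 'llc'
j=2: prepend 's' → 'sllc'
j=3: prepend 'l' → 'lsllc'
j=4: prepend 'd' → 'dlsllc'
j=5: prepend 'u' → 'udlsllc'
j=6: prepend 't' → 'tudlsllc'
j=7: prepend 'm' → 'mtudlsllc'

mtudlsllc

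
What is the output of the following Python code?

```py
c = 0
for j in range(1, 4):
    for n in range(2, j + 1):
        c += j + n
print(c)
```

j=2,n=2: c = 0+4 = 4
j=3,n=2: c = 4+5 = 9
j=3,n=3: c = 9+6 = 15

15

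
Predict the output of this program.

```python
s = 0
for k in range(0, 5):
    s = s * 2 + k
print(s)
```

k=0: s = 0*2+0 = 0
k=1: s = 0*2+1 = 1
k=2: s = 1*2+2 = 4
k=3: s = 4*2+3 = 11
k=4: s = 11*2+4 = 26

26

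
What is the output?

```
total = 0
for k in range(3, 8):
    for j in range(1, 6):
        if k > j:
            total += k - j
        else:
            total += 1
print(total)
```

60

k=3,j=1: 3>1, total = 0+2 = 2
k=3,j=2: 3>2, total = 2+1 = 3
k=3,j=3: not 3>3, total = 3+1 = 4
k=3,j=4: not 3>4, total = 4+1 = 5
k=3,j=5: not 3>5, total = 5+1 = 6
k=4,j=1: 4>1, total = 6+3 = 9
k=4,j=2: 4>2, total = 9+2 = 11
k=4,j=3: 4>3, total = 11+1 = 12
k=4,j=4: not 4>4, total = 12+1 = 13
k=4,j=5: not 4>5, total = 13+1 = 14
k=5,j=1: 5>1, total = 14+4 = 18
k=5,j=2: 5>2, total = 18+3 = 21
k=5,j=3: 5>3, total = 21+2 = 23
k=5,j=4: 5>4, total = 23+1 = 24
k=5,j=5: not 5>5, total = 24+1 = 25
k=6,j=1: 6>1, total = 25+5 = 30
k=6,j=2: 6>2, total = 30+4 = 34
k=6,j=3: 6>3, total = 34+3 = 37
k=6,j=4: 6>4, total = 37+2 = 39
k=6,j=5: 6>5, total = 39+1 = 40
k=7,j=1: 7>1, total = 40+6 = 46
k=7,j=2: 7>2, total = 46+5 = 51
k=7,j=3: 7>3, total = 51+4 = 55
k=7,j=4: 7>4, total = 55+3 = 58
k=7,j=5: 7>5, total = 58+2 = 60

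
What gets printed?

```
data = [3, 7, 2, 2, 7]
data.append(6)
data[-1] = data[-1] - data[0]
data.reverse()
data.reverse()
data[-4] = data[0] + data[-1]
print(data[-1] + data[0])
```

append 6 → [3, 7, 2, 2, 7, 6]
data[-1] = data[-1]-data[0] = 6-3 = 3 → [3, 7, 2, 2, 7, 3]
reverse → [3, 7, 2, 2, 7, 3]
reverse → [3, 7, 2, 2, 7, 3]
data[-4] = data[0]+data[-1] = 3+3 = 6 → [3, 7, 6, 2, 7, 3]
data[-1]+data[0] = 3+3 = 6

6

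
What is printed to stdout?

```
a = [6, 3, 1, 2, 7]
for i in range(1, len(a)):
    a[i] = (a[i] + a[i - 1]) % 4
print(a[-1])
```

i=1: a[1] = (3+6)%4 = 1 → [6, 1, 1, 2, 7]
i=2: a[2] = (1+1)%4 = 2 → [6, 1, 2, 2, 7]
i=3: a[3] = (2+2)%4 = 0 → [6, 1, 2, 0, 7]
i=4: a[4] = (7+0)%4 = 3 → [6, 1, 2, 0, 3]

3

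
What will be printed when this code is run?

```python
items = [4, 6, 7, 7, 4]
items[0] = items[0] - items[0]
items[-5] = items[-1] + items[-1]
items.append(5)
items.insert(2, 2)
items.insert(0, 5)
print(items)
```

items[0] = items[0]-items[0] = 4-4 = 0 → [0, 6, 7, 7, 4]
items[-5] = items[-1]+items[-1] = 4+4 = 8 → [8, 6, 7, 7, 4]
append 5 → [8, 6, 7, 7, 4, 5]
insert 2 at 2 → [8, 6, 2, 7, 7, 4, 5]
insert 5 at 0 → [5, 8, 6, 2, 7, 7, 4, 5]

[5, 8, 6, 2, 7, 7, 4, 5]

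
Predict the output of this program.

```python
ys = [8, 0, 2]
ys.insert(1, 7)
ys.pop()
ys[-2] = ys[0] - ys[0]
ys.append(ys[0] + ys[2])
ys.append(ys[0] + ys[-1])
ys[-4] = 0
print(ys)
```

insert 7 at 1 → [8, 7, 0, 2]
pop() removes 2 → [8, 7, 0]
ys[-2] = ys[0]-ys[0] = 8-8 = 0 → [8, 0, 0]
append ys[0]+ys[2] = 8+0 = 8 → [8, 0, 0, 8]
append ys[0]+ys[-1] = 8+8 = 16 → [8, 0, 0, 8, 16]
ys[-4] = 0 → [8, 0, 0, 8, 16]

[8, 0, 0, 8, 16]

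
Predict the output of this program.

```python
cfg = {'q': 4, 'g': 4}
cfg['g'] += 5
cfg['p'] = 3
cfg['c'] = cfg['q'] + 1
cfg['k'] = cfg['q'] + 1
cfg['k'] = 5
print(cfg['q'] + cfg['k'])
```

9

cfg['g'] = 4+5 = 9 → {'q': 4, 'g': 9}
cfg['p'] = 3 → {'q': 4, 'g': 9, 'p': 3}
cfg['c'] = cfg['q']+1 = 5 → {'q': 4, 'g': 9, 'p': 3, 'c': 5}
cfg['k'] = cfg['q']+1 = 5 → {'q': 4, 'g': 9, 'p': 3, 'c': 5, 'k': 5}
cfg['k'] = 5 → {'q': 4, 'g': 9, 'p': 3, 'c': 5, 'k': 5}
cfg['q']+cfg['k'] = 4+5 = 9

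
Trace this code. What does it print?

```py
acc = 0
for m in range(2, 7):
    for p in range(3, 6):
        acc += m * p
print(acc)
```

m=2,p=3: acc = 0+6 = 6
m=2,p=4: acc = 6+8 = 14
m=2,p=5: acc = 14+10 = 24
m=3,p=3: acc = 24+9 = 33
m=3,p=4: acc = 33+12 = 45
m=3,p=5: acc = 45+15 = 60
m=4,p=3: acc = 60+12 = 72
m=4,p=4: acc = 72+16 = 88
m=4,p=5: acc = 88+20 = 108
m=5,p=3: acc = 108+15 = 123
m=5,p=4: acc = 123+20 = 143
m=5,p=5: acc = 143+25 = 168
m=6,p=3: acc = 168+18 = 186
m=6,p=4: acc = 186+24 = 210
m=6,p=5: acc = 210+30 = 240

240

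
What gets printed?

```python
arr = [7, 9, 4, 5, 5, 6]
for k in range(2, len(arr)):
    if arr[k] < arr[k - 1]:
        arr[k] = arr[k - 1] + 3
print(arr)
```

k=2: 4<9, arr[2] = 9+3 = 12 → [7, 9, 12, 5, 5, 6]
k=3: 5<12, arr[3] = 12+3 = 15 → [7, 9, 12, 15, 5, 6]
k=4: 5<15, arr[4] = 15+3 = 18 → [7, 9, 12, 15, 18, 6]
k=5: 6<18, arr[5] = 18+3 = 21 → [7, 9, 12, 15, 18, 21]

[7, 9, 12, 15, 18, 21]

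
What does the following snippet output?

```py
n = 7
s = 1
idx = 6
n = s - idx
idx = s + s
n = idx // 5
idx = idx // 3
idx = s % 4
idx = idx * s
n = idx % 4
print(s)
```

1

n = 1-6 = -5
idx = 1+1 = 2
n = 2//5 = 0
idx = 2//3 = 0
idx = 1%4 = 1
idx = 1*1 = 1
n = 1%4 = 1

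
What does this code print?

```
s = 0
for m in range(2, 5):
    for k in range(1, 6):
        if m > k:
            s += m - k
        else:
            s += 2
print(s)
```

m=2,k=1: 2>1, s = 0+1 = 1
m=2,k=2: not 2>2, s = 1+2 = 3
m=2,k=3: not 2>3, s = 3+2 = 5
m=2,k=4: not 2>4, s = 5+2 = 7
m=2,k=5: not 2>5, s = 7+2 = 9
m=3,k=1: 3>1, s = 9+2 = 11
m=3,k=2: 3>2, s = 11+1 = 12
m=3,k=3: not 3>3, s = 12+2 = 14
m=3,k=4: not 3>4, s = 14+2 = 16
m=3,k=5: not 3>5, s = 16+2 = 18
m=4,k=1: 4>1, s = 18+3 = 21
m=4,k=2: 4>2, s = 21+2 = 23
m=4,k=3: 4>3, s = 23+1 = 24
m=4,k=4: not 4>4, s = 24+2 = 26
m=4,k=5: not 4>5, s = 26+2 = 28

28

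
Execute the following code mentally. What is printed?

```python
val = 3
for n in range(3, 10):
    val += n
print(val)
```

45

n=3: val = 3+3 = 6
n=4: val = 6+4 = 10
n=5: val = 10+5 = 15
n=6: val = 15+6 = 21
n=7: val = 21+7 = 28
n=8: val = 28+8 = 36
n=9: val = 36+9 = 45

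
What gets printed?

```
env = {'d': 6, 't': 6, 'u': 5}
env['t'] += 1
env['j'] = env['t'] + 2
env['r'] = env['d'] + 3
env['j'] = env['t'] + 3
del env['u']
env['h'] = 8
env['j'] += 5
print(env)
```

env['t'] = 6+1 = 7 → {'d': 6, 't': 7, 'u': 5}
env['j'] = env['t']+2 = 9 → {'d': 6, 't': 7, 'u': 5, 'j': 9}
env['r'] = env['d']+3 = 9 → {'d': 6, 't': 7, 'u': 5, 'j': 9, 'r': 9}
env['j'] = env['t']+3 = 10 → {'d': 6, 't': 7, 'u': 5, 'j': 10, 'r': 9}
del 'u' → {'d': 6, 't': 7, 'j': 10, 'r': 9}
env['h'] = 8 → {'d': 6, 't': 7, 'j': 10, 'r': 9, 'h': 8}
env['j'] = 10+5 = 15 → {'d': 6, 't': 7, 'j': 15, 'r': 9, 'h': 8}

{'d': 6, 't': 7, 'j': 15, 'r': 9, 'h': 8}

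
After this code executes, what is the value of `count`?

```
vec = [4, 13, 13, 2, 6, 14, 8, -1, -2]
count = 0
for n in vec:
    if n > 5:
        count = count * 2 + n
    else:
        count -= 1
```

330

n=4: not >5, count = 0-1 = -1
n=13: >5, count = (-1)*2+13 = 11
n=13: >5, count = 11*2+13 = 35
n=2: not >5, count = 35-1 = 34
n=6: >5, count = 34*2+6 = 74
n=14: >5, count = 74*2+14 = 162
n=8: >5, count = 162*2+8 = 332
n=-1: not >5, count = 332-1 = 331
n=-2: not >5, count = 331-1 = 330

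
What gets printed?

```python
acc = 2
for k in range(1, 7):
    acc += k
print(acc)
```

k=1: acc = 2+1 = 3
k=2: acc = 3+2 = 5
k=3: acc = 5+3 = 8
k=4: acc = 8+4 = 12
k=5: acc = 12+5 = 17
k=6: acc = 17+6 = 23

23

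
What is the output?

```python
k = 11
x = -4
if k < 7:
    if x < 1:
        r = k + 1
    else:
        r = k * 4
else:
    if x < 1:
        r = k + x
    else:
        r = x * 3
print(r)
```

7

k=11, x=-4
k < 7 is False; x < 1 is True
→ r = k + x = 7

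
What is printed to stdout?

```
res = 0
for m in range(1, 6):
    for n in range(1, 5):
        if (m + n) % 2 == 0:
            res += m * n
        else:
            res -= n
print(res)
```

46

m=1,n=1: even sum, res = 0+1 = 1
m=1,n=2: odd sum, res = 1-2 = -1
m=1,n=3: even sum, res = (-1)+3 = 2
m=1,n=4: odd sum, res = 2-4 = -2
m=2,n=1: odd sum, res = (-2)-1 = -3
m=2,n=2: even sum, res = (-3)+4 = 1
m=2,n=3: odd sum, res = 1-3 = -2
m=2,n=4: even sum, res = (-2)+8 = 6
m=3,n=1: even sum, res = 6+3 = 9
m=3,n=2: odd sum, res = 9-2 = 7
m=3,n=3: even sum, res = 7+9 = 16
m=3,n=4: odd sum, res = 16-4 = 12
m=4,n=1: odd sum, res = 12-1 = 11
m=4,n=2: even sum, res = 11+8 = 19
m=4,n=3: odd sum, res = 19-3 = 16
m=4,n=4: even sum, res = 16+16 = 32
m=5,n=1: even sum, res = 32+5 = 37
m=5,n=2: odd sum, res = 37-2 = 35
m=5,n=3: even sum, res = 35+15 = 50
m=5,n=4: odd sum, res = 50-4 = 46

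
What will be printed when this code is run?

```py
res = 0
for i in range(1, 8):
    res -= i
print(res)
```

i=1: res = 0-1 = -1
i=2: res = (-1)-2 = -3
i=3: res = (-3)-3 = -6
i=4: res = (-6)-4 = -10
i=5: res = (-10)-5 = -15
i=6: res = (-15)-6 = -21
i=7: res = (-21)-7 = -28

-28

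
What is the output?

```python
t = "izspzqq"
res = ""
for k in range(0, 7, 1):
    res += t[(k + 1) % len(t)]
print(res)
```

k=0: add t[1]='z' → 'z'
k=1: add t[2]='s' → 'zs'
k=2: add t[3]='p' → 'zsp'
k=3: add t[4]='z' → 'zspz'
k=4: add t[5]='q' → 'zspzq'
k=5: add t[6]='q' → 'zspzqq'
k=6: add t[0]='i' → 'zspzqqi'

zspzqqi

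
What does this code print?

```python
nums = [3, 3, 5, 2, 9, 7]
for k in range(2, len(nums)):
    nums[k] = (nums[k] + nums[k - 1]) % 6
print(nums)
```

[3, 3, 2, 4, 1, 2]

k=2: nums[2] = (5+3)%6 = 2 → [3, 3, 2, 2, 9, 7]
k=3: nums[3] = (2+2)%6 = 4 → [3, 3, 2, 4, 9, 7]
k=4: nums[4] = (9+4)%6 = 1 → [3, 3, 2, 4, 1, 7]
k=5: nums[5] = (7+1)%6 = 2 → [3, 3, 2, 4, 1, 2]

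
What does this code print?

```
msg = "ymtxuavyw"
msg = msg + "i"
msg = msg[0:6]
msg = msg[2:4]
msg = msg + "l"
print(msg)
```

+ 'i' → 'ymtxuavywi'
slice [0:6] → 'ymtxua'
slice [2:4] → 'tx'
+ 'l' → 'txl'

txl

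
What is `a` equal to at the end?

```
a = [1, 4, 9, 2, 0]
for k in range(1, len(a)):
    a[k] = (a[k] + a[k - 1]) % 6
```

[1, 5, 2, 4, 4]

k=1: a[1] = (4+1)%6 = 5 → [1, 5, 9, 2, 0]
k=2: a[2] = (9+5)%6 = 2 → [1, 5, 2, 2, 0]
k=3: a[3] = (2+2)%6 = 4 → [1, 5, 2, 4, 0]
k=4: a[4] = (0+4)%6 = 4 → [1, 5, 2, 4, 4]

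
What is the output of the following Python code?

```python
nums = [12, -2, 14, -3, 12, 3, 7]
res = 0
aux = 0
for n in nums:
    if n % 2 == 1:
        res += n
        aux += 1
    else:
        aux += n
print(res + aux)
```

46

n=12: not odd; aux=12
n=-2: not odd; aux=10
n=14: not odd; aux=24
n=-3: odd, res = 0+(-3) = -3; aux=25
n=12: not odd; aux=37
n=3: odd, res = (-3)+3 = 0; aux=38
n=7: odd, res = 0+7 = 7; aux=39
res+aux = 7+39 = 46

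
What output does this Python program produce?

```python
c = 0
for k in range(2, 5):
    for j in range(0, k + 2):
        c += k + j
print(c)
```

78

k=2,j=0: c = 0+2 = 2
k=2,j=1: c = 2+3 = 5
k=2,j=2: c = 5+4 = 9
k=2,j=3: c = 9+5 = 14
k=3,j=0: c = 14+3 = 17
k=3,j=1: c = 17+4 = 21
k=3,j=2: c = 21+5 = 26
k=3,j=3: c = 26+6 = 32
k=3,j=4: c = 32+7 = 39
k=4,j=0: c = 39+4 = 43
k=4,j=1: c = 43+5 = 48
k=4,j=2: c = 48+6 = 54
k=4,j=3: c = 54+7 = 61
k=4,j=4: c = 61+8 = 69
k=4,j=5: c = 69+9 = 78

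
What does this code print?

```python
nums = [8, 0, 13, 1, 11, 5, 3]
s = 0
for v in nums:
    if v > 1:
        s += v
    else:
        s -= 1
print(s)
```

38

v=8: >1, s = 0+8 = 8
v=0: not >1, s = 8-1 = 7
v=13: >1, s = 7+13 = 20
v=1: not >1, s = 20-1 = 19
v=11: >1, s = 19+11 = 30
v=5: >1, s = 30+5 = 35
v=3: >1, s = 35+3 = 38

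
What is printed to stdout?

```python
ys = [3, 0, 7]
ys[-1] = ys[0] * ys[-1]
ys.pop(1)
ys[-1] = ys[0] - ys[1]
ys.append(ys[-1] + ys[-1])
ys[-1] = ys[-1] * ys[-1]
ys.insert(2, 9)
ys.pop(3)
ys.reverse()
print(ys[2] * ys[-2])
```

ys[-1] = ys[0]*ys[-1] = 3*7 = 21 → [3, 0, 21]
pop(1) removes 0 → [3, 21]
ys[-1] = ys[0]-ys[1] = 3-21 = -18 → [3, -18]
append ys[-1]+ys[-1] = (-18)+(-18) = -36 → [3, -18, -36]
ys[-1] = ys[-1]*ys[-1] = (-36)*(-36) = 1296 → [3, -18, 1296]
insert 9 at 2 → [3, -18, 9, 1296]
pop(3) removes 1296 → [3, -18, 9]
reverse → [9, -18, 3]
ys[2]*ys[-2] = 3*(-18) = -54

-54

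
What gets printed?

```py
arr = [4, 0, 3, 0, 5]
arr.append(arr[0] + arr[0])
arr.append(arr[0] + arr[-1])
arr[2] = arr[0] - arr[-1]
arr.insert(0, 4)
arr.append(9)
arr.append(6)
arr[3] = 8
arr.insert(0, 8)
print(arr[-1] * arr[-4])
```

48

append arr[0]+arr[0] = 4+4 = 8 → [4, 0, 3, 0, 5, 8]
append arr[0]+arr[-1] = 4+8 = 12 → [4, 0, 3, 0, 5, 8, 12]
arr[2] = arr[0]-arr[-1] = 4-12 = -8 → [4, 0, -8, 0, 5, 8, 12]
insert 4 at 0 → [4, 4, 0, -8, 0, 5, 8, 12]
append 9 → [4, 4, 0, -8, 0, 5, 8, 12, 9]
append 6 → [4, 4, 0, -8, 0, 5, 8, 12, 9, 6]
arr[3] = 8 → [4, 4, 0, 8, 0, 5, 8, 12, 9, 6]
insert 8 at 0 → [8, 4, 4, 0, 8, 0, 5, 8, 12, 9, 6]
arr[-1]*arr[-4] = 6*8 = 48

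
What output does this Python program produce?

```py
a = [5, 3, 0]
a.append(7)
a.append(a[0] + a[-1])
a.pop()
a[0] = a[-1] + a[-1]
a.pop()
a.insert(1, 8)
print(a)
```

append 7 → [5, 3, 0, 7]
append a[0]+a[-1] = 5+7 = 12 → [5, 3, 0, 7, 12]
pop() removes 12 → [5, 3, 0, 7]
a[0] = a[-1]+a[-1] = 7+7 = 14 → [14, 3, 0, 7]
pop() removes 7 → [14, 3, 0]
insert 8 at 1 → [14, 8, 3, 0]

[14, 8, 3, 0]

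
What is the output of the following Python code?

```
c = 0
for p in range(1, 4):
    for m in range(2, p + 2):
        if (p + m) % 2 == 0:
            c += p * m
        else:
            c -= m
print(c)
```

2

p=1,m=2: odd sum, c = 0-2 = -2
p=2,m=2: even sum, c = (-2)+4 = 2
p=2,m=3: odd sum, c = 2-3 = -1
p=3,m=2: odd sum, c = (-1)-2 = -3
p=3,m=3: even sum, c = (-3)+9 = 6
p=3,m=4: odd sum, c = 6-4 = 2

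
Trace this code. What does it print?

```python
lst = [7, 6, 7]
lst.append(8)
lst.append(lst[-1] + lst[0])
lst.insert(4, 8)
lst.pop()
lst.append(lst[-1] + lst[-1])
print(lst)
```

[7, 6, 7, 8, 8, 16]

append 8 → [7, 6, 7, 8]
append lst[-1]+lst[0] = 8+7 = 15 → [7, 6, 7, 8, 15]
insert 8 at 4 → [7, 6, 7, 8, 8, 15]
pop() removes 15 → [7, 6, 7, 8, 8]
append lst[-1]+lst[-1] = 8+8 = 16 → [7, 6, 7, 8, 8, 16]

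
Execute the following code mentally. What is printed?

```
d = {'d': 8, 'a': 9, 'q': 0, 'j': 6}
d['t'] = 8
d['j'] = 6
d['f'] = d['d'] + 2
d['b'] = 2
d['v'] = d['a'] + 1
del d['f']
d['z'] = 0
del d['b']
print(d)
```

d['t'] = 8 → {'d': 8, 'a': 9, 'q': 0, 'j': 6, 't': 8}
d['j'] = 6 → {'d': 8, 'a': 9, 'q': 0, 'j': 6, 't': 8}
d['f'] = d['d']+2 = 10 → {'d': 8, 'a': 9, 'q': 0, 'j': 6, 't': 8, 'f': 10}
d['b'] = 2 → {'d': 8, 'a': 9, 'q': 0, 'j': 6, 't': 8, 'f': 10, 'b': 2}
d['v'] = d['a']+1 = 10 → {'d': 8, 'a': 9, 'q': 0, 'j': 6, 't': 8, 'f': 10, 'b': 2, 'v': 10}
del 'f' → {'d': 8, 'a': 9, 'q': 0, 'j': 6, 't': 8, 'b': 2, 'v': 10}
d['z'] = 0 → {'d': 8, 'a': 9, 'q': 0, 'j': 6, 't': 8, 'b': 2, 'v': 10, 'z': 0}
del 'b' → {'d': 8, 'a': 9, 'q': 0, 'j': 6, 't': 8, 'v': 10, 'z': 0}

{'d': 8, 'a': 9, 'q': 0, 'j': 6, 't': 8, 'v': 10, 'z': 0}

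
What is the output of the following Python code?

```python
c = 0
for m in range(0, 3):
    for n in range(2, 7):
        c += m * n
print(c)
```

60

m=0,n=2: c = 0+0 = 0
m=0,n=3: c = 0+0 = 0
m=0,n=4: c = 0+0 = 0
m=0,n=5: c = 0+0 = 0
m=0,n=6: c = 0+0 = 0
m=1,n=2: c = 0+2 = 2
m=1,n=3: c = 2+3 = 5
m=1,n=4: c = 5+4 = 9
m=1,n=5: c = 9+5 = 14
m=1,n=6: c = 14+6 = 20
m=2,n=2: c = 20+4 = 24
m=2,n=3: c = 24+6 = 30
m=2,n=4: c = 30+8 = 38
m=2,n=5: c = 38+10 = 48
m=2,n=6: c = 48+12 = 60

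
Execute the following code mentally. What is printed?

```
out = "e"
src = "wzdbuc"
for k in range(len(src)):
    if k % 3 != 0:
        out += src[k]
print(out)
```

k=0: skip
k=1: add 'z' → 'ez'
k=2: add 'd' → 'ezd'
k=3: skip
k=4: add 'u' → 'ezdu'
k=5: add 'c' → 'ezduc'

ezduc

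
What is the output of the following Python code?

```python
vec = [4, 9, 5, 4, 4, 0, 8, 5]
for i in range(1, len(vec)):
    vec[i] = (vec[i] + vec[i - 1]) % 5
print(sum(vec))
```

i=1: vec[1] = (9+4)%5 = 3 → [4, 3, 5, 4, 4, 0, 8, 5]
i=2: vec[2] = (5+3)%5 = 3 → [4, 3, 3, 4, 4, 0, 8, 5]
i=3: vec[3] = (4+3)%5 = 2 → [4, 3, 3, 2, 4, 0, 8, 5]
i=4: vec[4] = (4+2)%5 = 1 → [4, 3, 3, 2, 1, 0, 8, 5]
i=5: vec[5] = (0+1)%5 = 1 → [4, 3, 3, 2, 1, 1, 8, 5]
i=6: vec[6] = (8+1)%5 = 4 → [4, 3, 3, 2, 1, 1, 4, 5]
i=7: vec[7] = (5+4)%5 = 4 → [4, 3, 3, 2, 1, 1, 4, 4]
sum = 22

22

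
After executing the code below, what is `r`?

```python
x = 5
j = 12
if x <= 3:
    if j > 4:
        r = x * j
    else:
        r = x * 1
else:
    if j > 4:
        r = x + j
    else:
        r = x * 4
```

x=5, j=12
x <= 3 is False; j > 4 is True
→ r = x + j = 17

17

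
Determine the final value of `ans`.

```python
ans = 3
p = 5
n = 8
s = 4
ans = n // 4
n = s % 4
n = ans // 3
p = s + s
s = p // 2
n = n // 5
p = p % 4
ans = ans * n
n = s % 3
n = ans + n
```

ans = 8//4 = 2
n = 4%4 = 0
n = 2//3 = 0
p = 4+4 = 8
s = 8//2 = 4
n = 0//5 = 0
p = 8%4 = 0
ans = 2*0 = 0
n = 4%3 = 1
n = 0+1 = 1

0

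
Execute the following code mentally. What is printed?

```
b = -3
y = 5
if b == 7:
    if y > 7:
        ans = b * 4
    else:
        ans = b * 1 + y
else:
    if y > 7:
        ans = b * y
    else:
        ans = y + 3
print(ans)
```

b=-3, y=5
b == 7 is False; y > 7 is False
→ ans = y + 3 = 8

8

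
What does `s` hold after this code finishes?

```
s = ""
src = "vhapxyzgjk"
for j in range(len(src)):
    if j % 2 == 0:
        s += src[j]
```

'vaxzj'

j=0: add 'v' → 'v'
j=1: skip
j=2: add 'a' → 'va'
j=3: skip
j=4: add 'x' → 'vax'
j=5: skip
j=6: add 'z' → 'vaxz'
j=7: skip
j=8: add 'j' → 'vaxzj'
j=9: skip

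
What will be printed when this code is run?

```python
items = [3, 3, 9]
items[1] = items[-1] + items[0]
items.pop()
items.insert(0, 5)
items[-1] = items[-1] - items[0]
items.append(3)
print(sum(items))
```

items[1] = items[-1]+items[0] = 9+3 = 12 → [3, 12, 9]
pop() removes 9 → [3, 12]
insert 5 at 0 → [5, 3, 12]
items[-1] = items[-1]-items[0] = 12-5 = 7 → [5, 3, 7]
append 3 → [5, 3, 7, 3]
sum = 18

18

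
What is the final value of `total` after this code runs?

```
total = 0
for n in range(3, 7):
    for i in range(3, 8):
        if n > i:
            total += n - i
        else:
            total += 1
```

24

n=3,i=3: not 3>3, total = 0+1 = 1
n=3,i=4: not 3>4, total = 1+1 = 2
n=3,i=5: not 3>5, total = 2+1 = 3
n=3,i=6: not 3>6, total = 3+1 = 4
n=3,i=7: not 3>7, total = 4+1 = 5
n=4,i=3: 4>3, total = 5+1 = 6
n=4,i=4: not 4>4, total = 6+1 = 7
n=4,i=5: not 4>5, total = 7+1 = 8
n=4,i=6: not 4>6, total = 8+1 = 9
n=4,i=7: not 4>7, total = 9+1 = 10
n=5,i=3: 5>3, total = 10+2 = 12
n=5,i=4: 5>4, total = 12+1 = 13
n=5,i=5: not 5>5, total = 13+1 = 14
n=5,i=6: not 5>6, total = 14+1 = 15
n=5,i=7: not 5>7, total = 15+1 = 16
n=6,i=3: 6>3, total = 16+3 = 19
n=6,i=4: 6>4, total = 19+2 = 21
n=6,i=5: 6>5, total = 21+1 = 22
n=6,i=6: not 6>6, total = 22+1 = 23
n=6,i=7: not 6>7, total = 23+1 = 24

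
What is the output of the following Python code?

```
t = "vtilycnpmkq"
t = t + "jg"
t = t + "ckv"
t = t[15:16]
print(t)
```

v

+ 'jg' → 'vtilycnpmkqjg'
+ 'ckv' → 'vtilycnpmkqjgckv'
slice [15:16] → 'v'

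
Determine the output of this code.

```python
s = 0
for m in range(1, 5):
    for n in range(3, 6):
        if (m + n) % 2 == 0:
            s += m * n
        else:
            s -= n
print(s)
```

32

m=1,n=3: even sum, s = 0+3 = 3
m=1,n=4: odd sum, s = 3-4 = -1
m=1,n=5: even sum, s = (-1)+5 = 4
m=2,n=3: odd sum, s = 4-3 = 1
m=2,n=4: even sum, s = 1+8 = 9
m=2,n=5: odd sum, s = 9-5 = 4
m=3,n=3: even sum, s = 4+9 = 13
m=3,n=4: odd sum, s = 13-4 = 9
m=3,n=5: even sum, s = 9+15 = 24
m=4,n=3: odd sum, s = 24-3 = 21
m=4,n=4: even sum, s = 21+16 = 37
m=4,n=5: odd sum, s = 37-5 = 32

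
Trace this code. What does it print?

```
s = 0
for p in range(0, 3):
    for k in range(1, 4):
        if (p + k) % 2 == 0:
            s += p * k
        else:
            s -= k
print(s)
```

-2

p=0,k=1: odd sum, s = 0-1 = -1
p=0,k=2: even sum, s = (-1)+0 = -1
p=0,k=3: odd sum, s = (-1)-3 = -4
p=1,k=1: even sum, s = (-4)+1 = -3
p=1,k=2: odd sum, s = (-3)-2 = -5
p=1,k=3: even sum, s = (-5)+3 = -2
p=2,k=1: odd sum, s = (-2)-1 = -3
p=2,k=2: even sum, s = (-3)+4 = 1
p=2,k=3: odd sum, s = 1-3 = -2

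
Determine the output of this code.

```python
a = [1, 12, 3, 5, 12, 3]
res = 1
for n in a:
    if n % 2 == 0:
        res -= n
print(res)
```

n=1: not even
n=12: even, res = 1-12 = -11
n=3: not even
n=5: not even
n=12: even, res = (-11)-12 = -23
n=3: not even

-23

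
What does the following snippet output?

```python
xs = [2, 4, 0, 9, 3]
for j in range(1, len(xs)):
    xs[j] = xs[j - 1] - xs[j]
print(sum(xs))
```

-27

j=1: xs[1] = 2-4 = -2 → [2, -2, 0, 9, 3]
j=2: xs[2] = (-2)-0 = -2 → [2, -2, -2, 9, 3]
j=3: xs[3] = (-2)-9 = -11 → [2, -2, -2, -11, 3]
j=4: xs[4] = (-11)-3 = -14 → [2, -2, -2, -11, -14]
sum = -27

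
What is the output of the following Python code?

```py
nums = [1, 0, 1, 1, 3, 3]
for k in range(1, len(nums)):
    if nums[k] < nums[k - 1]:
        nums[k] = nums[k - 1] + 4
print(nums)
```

[1, 5, 9, 13, 17, 21]

k=1: 0<1, nums[1] = 1+4 = 5 → [1, 5, 1, 1, 3, 3]
k=2: 1<5, nums[2] = 5+4 = 9 → [1, 5, 9, 1, 3, 3]
k=3: 1<9, nums[3] = 9+4 = 13 → [1, 5, 9, 13, 3, 3]
k=4: 3<13, nums[4] = 13+4 = 17 → [1, 5, 9, 13, 17, 3]
k=5: 3<17, nums[5] = 17+4 = 21 → [1, 5, 9, 13, 17, 21]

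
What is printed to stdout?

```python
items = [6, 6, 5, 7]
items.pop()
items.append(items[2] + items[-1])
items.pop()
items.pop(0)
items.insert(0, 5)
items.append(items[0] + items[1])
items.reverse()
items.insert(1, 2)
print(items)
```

[11, 2, 5, 6, 5]

pop() removes 7 → [6, 6, 5]
append items[2]+items[-1] = 5+5 = 10 → [6, 6, 5, 10]
pop() removes 10 → [6, 6, 5]
pop(0) removes 6 → [6, 5]
insert 5 at 0 → [5, 6, 5]
append items[0]+items[1] = 5+6 = 11 → [5, 6, 5, 11]
reverse → [11, 5, 6, 5]
insert 2 at 1 → [11, 2, 5, 6, 5]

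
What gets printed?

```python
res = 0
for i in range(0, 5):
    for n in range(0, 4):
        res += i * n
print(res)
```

60

i=0,n=0: res = 0+0 = 0
i=0,n=1: res = 0+0 = 0
i=0,n=2: res = 0+0 = 0
i=0,n=3: res = 0+0 = 0
i=1,n=0: res = 0+0 = 0
i=1,n=1: res = 0+1 = 1
i=1,n=2: res = 1+2 = 3
i=1,n=3: res = 3+3 = 6
i=2,n=0: res = 6+0 = 6
i=2,n=1: res = 6+2 = 8
i=2,n=2: res = 8+4 = 12
i=2,n=3: res = 12+6 = 18
i=3,n=0: res = 18+0 = 18
i=3,n=1: res = 18+3 = 21
i=3,n=2: res = 21+6 = 27
i=3,n=3: res = 27+9 = 36
i=4,n=0: res = 36+0 = 36
i=4,n=1: res = 36+4 = 40
i=4,n=2: res = 40+8 = 48
i=4,n=3: res = 48+12 = 60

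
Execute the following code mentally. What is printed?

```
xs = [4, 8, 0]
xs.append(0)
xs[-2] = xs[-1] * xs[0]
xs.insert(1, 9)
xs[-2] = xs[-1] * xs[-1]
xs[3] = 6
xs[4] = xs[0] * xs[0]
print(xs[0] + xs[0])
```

append 0 → [4, 8, 0, 0]
xs[-2] = xs[-1]*xs[0] = 0*4 = 0 → [4, 8, 0, 0]
insert 9 at 1 → [4, 9, 8, 0, 0]
xs[-2] = xs[-1]*xs[-1] = 0*0 = 0 → [4, 9, 8, 0, 0]
xs[3] = 6 → [4, 9, 8, 6, 0]
xs[4] = xs[0]*xs[0] = 4*4 = 16 → [4, 9, 8, 6, 16]
xs[0]+xs[0] = 4+4 = 8

8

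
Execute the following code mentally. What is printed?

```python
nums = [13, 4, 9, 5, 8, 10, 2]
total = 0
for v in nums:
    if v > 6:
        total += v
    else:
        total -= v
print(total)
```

v=13: >6, total = 0+13 = 13
v=4: not >6, total = 13-4 = 9
v=9: >6, total = 9+9 = 18
v=5: not >6, total = 18-5 = 13
v=8: >6, total = 13+8 = 21
v=10: >6, total = 21+10 = 31
v=2: not >6, total = 31-2 = 29

29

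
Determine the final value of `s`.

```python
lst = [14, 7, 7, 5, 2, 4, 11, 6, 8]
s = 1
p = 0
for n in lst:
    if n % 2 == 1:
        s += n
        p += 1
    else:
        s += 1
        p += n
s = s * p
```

1368

n=14: not odd, s = 1+1 = 2; p=14
n=7: odd, s = 2+7 = 9; p=15
n=7: odd, s = 9+7 = 16; p=16
n=5: odd, s = 16+5 = 21; p=17
n=2: not odd, s = 21+1 = 22; p=19
n=4: not odd, s = 22+1 = 23; p=23
n=11: odd, s = 23+11 = 34; p=24
n=6: not odd, s = 34+1 = 35; p=30
n=8: not odd, s = 35+1 = 36; p=38
s*p = 36*38 = 1368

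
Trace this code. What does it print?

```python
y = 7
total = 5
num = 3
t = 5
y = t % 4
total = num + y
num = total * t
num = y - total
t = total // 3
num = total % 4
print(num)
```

0

y = 5%4 = 1
total = 3+1 = 4
num = 4*5 = 20
num = 1-4 = -3
t = 4//3 = 1
num = 4%4 = 0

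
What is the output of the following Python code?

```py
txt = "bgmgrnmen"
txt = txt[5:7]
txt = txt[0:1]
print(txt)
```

n

slice [5:7] → 'nm'
slice [0:1] → 'n'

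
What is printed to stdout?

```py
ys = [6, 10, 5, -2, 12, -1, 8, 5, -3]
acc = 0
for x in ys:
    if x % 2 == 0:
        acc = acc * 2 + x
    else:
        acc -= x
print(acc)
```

x=6: even, acc = 0*2+6 = 6
x=10: even, acc = 6*2+10 = 22
x=5: not even, acc = 22-5 = 17
x=-2: even, acc = 17*2+(-2) = 32
x=12: even, acc = 32*2+12 = 76
x=-1: not even, acc = 76-(-1) = 77
x=8: even, acc = 77*2+8 = 162
x=5: not even, acc = 162-5 = 157
x=-3: not even, acc = 157-(-3) = 160

160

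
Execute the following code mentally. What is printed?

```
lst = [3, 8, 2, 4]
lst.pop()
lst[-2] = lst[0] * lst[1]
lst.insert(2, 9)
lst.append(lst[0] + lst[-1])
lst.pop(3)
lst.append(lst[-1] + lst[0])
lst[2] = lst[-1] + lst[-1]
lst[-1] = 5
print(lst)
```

[3, 24, 16, 5, 5]

pop() removes 4 → [3, 8, 2]
lst[-2] = lst[0]*lst[1] = 3*8 = 24 → [3, 24, 2]
insert 9 at 2 → [3, 24, 9, 2]
append lst[0]+lst[-1] = 3+2 = 5 → [3, 24, 9, 2, 5]
pop(3) removes 2 → [3, 24, 9, 5]
append lst[-1]+lst[0] = 5+3 = 8 → [3, 24, 9, 5, 8]
lst[2] = lst[-1]+lst[-1] = 8+8 = 16 → [3, 24, 16, 5, 8]
lst[-1] = 5 → [3, 24, 16, 5, 5]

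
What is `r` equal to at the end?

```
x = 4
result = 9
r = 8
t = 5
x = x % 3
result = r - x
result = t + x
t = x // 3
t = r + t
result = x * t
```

x = 4%3 = 1
result = 8-1 = 7
result = 5+1 = 6
t = 1//3 = 0
t = 8+0 = 8
result = 1*8 = 8

8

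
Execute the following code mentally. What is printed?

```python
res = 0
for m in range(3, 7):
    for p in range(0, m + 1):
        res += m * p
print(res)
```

m=3,p=0: res = 0+0 = 0
m=3,p=1: res = 0+3 = 3
m=3,p=2: res = 3+6 = 9
m=3,p=3: res = 9+9 = 18
m=4,p=0: res = 18+0 = 18
m=4,p=1: res = 18+4 = 22
m=4,p=2: res = 22+8 = 30
m=4,p=3: res = 30+12 = 42
m=4,p=4: res = 42+16 = 58
m=5,p=0: res = 58+0 = 58
m=5,p=1: res = 58+5 = 63
m=5,p=2: res = 63+10 = 73
m=5,p=3: res = 73+15 = 88
m=5,p=4: res = 88+20 = 108
m=5,p=5: res = 108+25 = 133
m=6,p=0: res = 133+0 = 133
m=6,p=1: res = 133+6 = 139
m=6,p=2: res = 139+12 = 151
m=6,p=3: res = 151+18 = 169
m=6,p=4: res = 169+24 = 193
m=6,p=5: res = 193+30 = 223
m=6,p=6: res = 223+36 = 259

259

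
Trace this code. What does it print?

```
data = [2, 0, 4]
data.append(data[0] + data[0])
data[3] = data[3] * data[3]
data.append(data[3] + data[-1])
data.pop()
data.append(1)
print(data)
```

append data[0]+data[0] = 2+2 = 4 → [2, 0, 4, 4]
data[3] = data[3]*data[3] = 4*4 = 16 → [2, 0, 4, 16]
append data[3]+data[-1] = 16+16 = 32 → [2, 0, 4, 16, 32]
pop() removes 32 → [2, 0, 4, 16]
append 1 → [2, 0, 4, 16, 1]

[2, 0, 4, 16, 1]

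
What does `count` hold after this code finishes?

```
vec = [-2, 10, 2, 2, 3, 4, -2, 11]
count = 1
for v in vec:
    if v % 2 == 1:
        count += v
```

v=-2: not odd
v=10: not odd
v=2: not odd
v=2: not odd
v=3: odd, count = 1+3 = 4
v=4: not odd
v=-2: not odd
v=11: odd, count = 4+11 = 15

15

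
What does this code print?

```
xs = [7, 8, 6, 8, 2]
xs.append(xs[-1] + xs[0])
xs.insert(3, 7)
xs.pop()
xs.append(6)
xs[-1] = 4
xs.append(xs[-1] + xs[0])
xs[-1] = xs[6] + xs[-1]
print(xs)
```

[7, 8, 6, 7, 8, 2, 4, 15]

append xs[-1]+xs[0] = 2+7 = 9 → [7, 8, 6, 8, 2, 9]
insert 7 at 3 → [7, 8, 6, 7, 8, 2, 9]
pop() removes 9 → [7, 8, 6, 7, 8, 2]
append 6 → [7, 8, 6, 7, 8, 2, 6]
xs[-1] = 4 → [7, 8, 6, 7, 8, 2, 4]
append xs[-1]+xs[0] = 4+7 = 11 → [7, 8, 6, 7, 8, 2, 4, 11]
xs[-1] = xs[6]+xs[-1] = 4+11 = 15 → [7, 8, 6, 7, 8, 2, 4, 15]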